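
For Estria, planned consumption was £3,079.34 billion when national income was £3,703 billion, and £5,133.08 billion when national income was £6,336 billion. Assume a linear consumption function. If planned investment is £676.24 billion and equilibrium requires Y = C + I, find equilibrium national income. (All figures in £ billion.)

MPC = (5133.08 − 3079.34)/(6336 − 3703) = 2053.74/2633 = 0.78
a = 3079.34 − 0.78(3703) = 191
Equilibrium: Y = 191 + 0.78Y + 676.24
0.22Y = 867.24, so Y = 867.24/0.22 = 3942

Y = 3942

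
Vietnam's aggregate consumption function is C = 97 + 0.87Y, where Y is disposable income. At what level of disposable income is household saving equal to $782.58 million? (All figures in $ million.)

Y = 6766

S = Y − C = -97 + 0.13Y
-97 + 0.13Y = 782.58, so 0.13Y = 879.58 and Y = 6766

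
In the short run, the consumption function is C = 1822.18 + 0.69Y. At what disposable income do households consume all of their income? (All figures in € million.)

At break-even, C = Y: 1822.18 + 0.69Y = Y
0.31Y = 1822.18, so Y = 1822.18/0.31 = 5878

Y = 5878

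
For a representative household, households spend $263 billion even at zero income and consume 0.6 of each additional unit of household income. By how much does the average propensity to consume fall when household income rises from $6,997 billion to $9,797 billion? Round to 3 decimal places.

ΔAPC = 0.011

At Y = 6997: C = 263 + 0.6(6997) = 4461.2, APC = 4461.2/6997 = 0.6376
At Y = 9797: C = 6141.2, APC = 6141.2/9797 = 0.6268
Fall in APC = 0.6376 − 0.6268 = 0.0108 ≈ 0.011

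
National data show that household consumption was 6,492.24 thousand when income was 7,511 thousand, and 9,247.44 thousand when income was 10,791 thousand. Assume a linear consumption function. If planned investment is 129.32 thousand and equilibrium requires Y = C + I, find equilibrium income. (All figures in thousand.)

Y = 1952

MPC = (9247.44 − 6492.24)/(10791 − 7511) = 2755.2/3280 = 0.84
a = 6492.24 − 0.84(7511) = 183
Equilibrium: Y = 183 + 0.84Y + 129.32
0.16Y = 312.32, so Y = 312.32/0.16 = 1952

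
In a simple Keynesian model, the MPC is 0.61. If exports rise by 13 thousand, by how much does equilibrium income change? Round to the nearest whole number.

The multiplier is 1/(1 − MPC) = 1/0.39.
ΔY = 13/0.39 = 33.33 ≈ 33

ΔY ≈ 33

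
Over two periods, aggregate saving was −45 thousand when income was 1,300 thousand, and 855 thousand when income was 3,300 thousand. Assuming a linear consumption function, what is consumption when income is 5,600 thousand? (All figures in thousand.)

C = 3710

MPS = ΔS/ΔY = (855 − (-45))/(3300 − 1300) = 900/2000 = 0.45
MPC = 1 − MPS = 0.55
Autonomous saving = -45 − 0.45(1300) = -630, so a = 630
C = 630 + 0.55(5600) = 630 + 3080 = 3710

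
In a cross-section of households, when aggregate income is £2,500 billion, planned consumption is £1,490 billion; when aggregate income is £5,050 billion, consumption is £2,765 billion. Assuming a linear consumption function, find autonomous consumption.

a = 240

MPC = ΔC/ΔY = (2765 − 1490)/(5050 − 2500) = 1275/2550 = 0.5
a = C − MPC·Y = 1490 − 0.5(2500) = 1490 − 1250 = 240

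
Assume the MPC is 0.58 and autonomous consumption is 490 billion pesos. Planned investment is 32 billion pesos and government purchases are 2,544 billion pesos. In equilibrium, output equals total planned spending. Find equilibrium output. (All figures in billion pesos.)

Y = 7300

Y = C + I + G = 490 + 0.58Y + 32 + 2544
Y − 0.58Y = 3066
0.42Y = 3066, so Y = 3066/0.42 = 7300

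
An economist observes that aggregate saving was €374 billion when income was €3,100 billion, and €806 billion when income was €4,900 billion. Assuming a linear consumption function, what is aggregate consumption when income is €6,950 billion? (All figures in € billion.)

MPS = ΔS/ΔY = (806 − 374)/(4900 − 3100) = 432/1800 = 0.24
MPC = 1 − MPS = 0.76
Autonomous saving = 374 − 0.24(3100) = -370, so a = 370
C = 370 + 0.76(6950) = 370 + 5282 = 5652

C = 5652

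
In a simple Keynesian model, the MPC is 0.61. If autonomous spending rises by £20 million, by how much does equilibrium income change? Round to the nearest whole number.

The multiplier is 1/(1 − MPC) = 1/0.39.
ΔY = 20/0.39 = 51.28 ≈ 51

ΔY ≈ 51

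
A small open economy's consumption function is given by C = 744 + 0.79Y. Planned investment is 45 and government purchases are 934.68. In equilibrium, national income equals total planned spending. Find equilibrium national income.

Y = C + I + G = 744 + 0.79Y + 45 + 934.68
Y − 0.79Y = 1723.68
0.21Y = 1723.68, so Y = 1723.68/0.21 = 8208

Y = 8208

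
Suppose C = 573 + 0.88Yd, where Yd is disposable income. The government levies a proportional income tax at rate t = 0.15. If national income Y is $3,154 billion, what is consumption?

C = 2932.192

Yd = (1 − 0.15)(3154) = 0.85(3154) = 2680.9
C = 573 + 0.88(2680.9) = 573 + 2359.192 = 2932.192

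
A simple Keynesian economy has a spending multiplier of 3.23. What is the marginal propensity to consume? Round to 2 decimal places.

k = 1/(1 − MPC), so 1 − MPC = 1/k = 1/3.23 = 0.3096
MPC = 1 − 0.3096 = 0.69

MPC = 0.69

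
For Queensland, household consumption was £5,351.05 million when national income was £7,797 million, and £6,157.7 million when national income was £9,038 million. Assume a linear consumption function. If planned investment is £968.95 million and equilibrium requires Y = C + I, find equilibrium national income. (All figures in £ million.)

Y = 3577

MPC = (6157.7 − 5351.05)/(9038 − 7797) = 806.65/1241 = 0.65
a = 5351.05 − 0.65(7797) = 283
Equilibrium: Y = 283 + 0.65Y + 968.95
0.35Y = 1251.95, so Y = 1251.95/0.35 = 3577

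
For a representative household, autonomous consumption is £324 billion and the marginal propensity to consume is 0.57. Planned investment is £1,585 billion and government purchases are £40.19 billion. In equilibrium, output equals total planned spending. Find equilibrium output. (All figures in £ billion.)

Y = 4533

Y = C + I + G = 324 + 0.57Y + 1585 + 40.19
Y − 0.57Y = 1949.19
0.43Y = 1949.19, so Y = 1949.19/0.43 = 4533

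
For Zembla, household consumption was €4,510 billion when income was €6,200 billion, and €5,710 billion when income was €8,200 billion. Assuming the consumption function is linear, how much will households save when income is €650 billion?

MPC = (5710 − 4510)/(8200 − 6200) = 1200/2000 = 0.6
a = 4510 − 0.6(6200) = 4510 − 3720 = 790
C = 790 + 0.6(650) = 1180
S = 650 − 1180 = -530

S = -530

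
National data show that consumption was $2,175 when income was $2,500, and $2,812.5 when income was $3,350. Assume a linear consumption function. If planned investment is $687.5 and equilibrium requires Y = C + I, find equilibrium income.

MPC = (2812.5 − 2175)/(3350 − 2500) = 637.5/850 = 0.75
a = 2175 − 0.75(2500) = 300
Equilibrium: Y = 300 + 0.75Y + 687.5
0.25Y = 987.5, so Y = 987.5/0.25 = 3950

Y = 3950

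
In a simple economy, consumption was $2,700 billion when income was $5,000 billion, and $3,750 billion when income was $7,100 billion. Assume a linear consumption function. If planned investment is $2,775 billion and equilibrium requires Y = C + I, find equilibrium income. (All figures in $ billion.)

Y = 5950

MPC = (3750 − 2700)/(7100 − 5000) = 1050/2100 = 0.5
a = 2700 − 0.5(5000) = 200
Equilibrium: Y = 200 + 0.5Y + 2775
0.5Y = 2975, so Y = 2975/0.5 = 5950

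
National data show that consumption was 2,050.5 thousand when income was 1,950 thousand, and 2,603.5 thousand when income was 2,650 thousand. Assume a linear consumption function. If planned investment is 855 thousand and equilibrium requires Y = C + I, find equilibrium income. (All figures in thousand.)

Y = 6500

MPC = (2603.5 − 2050.5)/(2650 − 1950) = 553/700 = 0.79
a = 2050.5 − 0.79(1950) = 510
Equilibrium: Y = 510 + 0.79Y + 855
0.21Y = 1365, so Y = 1365/0.21 = 6500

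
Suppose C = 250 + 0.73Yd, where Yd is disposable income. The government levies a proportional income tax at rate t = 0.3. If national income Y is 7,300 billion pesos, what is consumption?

C = 3980.3

Yd = (1 − 0.3)(7300) = 0.7(7300) = 5110
C = 250 + 0.73(5110) = 250 + 3730.3 = 3980.3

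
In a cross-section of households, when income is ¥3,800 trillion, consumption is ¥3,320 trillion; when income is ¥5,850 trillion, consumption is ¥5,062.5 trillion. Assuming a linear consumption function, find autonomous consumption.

MPC = ΔC/ΔY = (5062.5 − 3320)/(5850 − 3800) = 1742.5/2050 = 0.85
a = C − MPC·Y = 3320 − 0.85(3800) = 3320 − 3230 = 90

a = 90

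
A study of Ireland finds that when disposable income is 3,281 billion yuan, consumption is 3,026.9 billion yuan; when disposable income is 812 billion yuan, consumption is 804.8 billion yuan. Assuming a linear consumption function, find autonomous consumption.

a = 74

MPC = ΔC/ΔY = (3026.9 − 804.8)/(3281 − 812) = 2222.1/2469 = 0.9
a = C − MPC·Y = 804.8 − 0.9(812) = 804.8 − 730.8 = 74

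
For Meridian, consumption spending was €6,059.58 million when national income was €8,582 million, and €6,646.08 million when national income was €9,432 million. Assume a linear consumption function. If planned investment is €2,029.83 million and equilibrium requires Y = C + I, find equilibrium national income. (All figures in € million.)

MPC = (6646.08 − 6059.58)/(9432 − 8582) = 586.5/850 = 0.69
a = 6059.58 − 0.69(8582) = 138
Equilibrium: Y = 138 + 0.69Y + 2029.83
0.31Y = 2167.83, so Y = 2167.83/0.31 = 6993

Y = 6993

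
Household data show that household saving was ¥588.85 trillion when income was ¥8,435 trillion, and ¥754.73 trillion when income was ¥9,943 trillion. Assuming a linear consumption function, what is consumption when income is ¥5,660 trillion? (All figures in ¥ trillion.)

C = 5376.4

MPS = ΔS/ΔY = (754.73 − 588.85)/(9943 − 8435) = 165.88/1508 = 0.11
MPC = 1 − MPS = 0.89
Autonomous saving = 588.85 − 0.11(8435) = -339, so a = 339
C = 339 + 0.89(5660) = 339 + 5037.4 = 5376.4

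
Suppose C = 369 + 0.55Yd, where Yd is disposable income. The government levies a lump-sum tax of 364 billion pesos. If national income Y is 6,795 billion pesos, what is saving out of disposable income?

S = 2524.95

Yd = Y − T = 6795 − 364 = 6431
C = 369 + 0.55(6431) = 369 + 3537.05 = 3906.05
S = Yd − C = 6431 − 3906.05 = 2524.95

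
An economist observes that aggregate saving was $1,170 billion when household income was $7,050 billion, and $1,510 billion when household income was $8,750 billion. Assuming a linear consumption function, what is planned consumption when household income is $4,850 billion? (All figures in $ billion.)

C = 4120

MPS = ΔS/ΔY = (1510 − 1170)/(8750 − 7050) = 340/1700 = 0.2
MPC = 1 − MPS = 0.8
Autonomous saving = 1170 − 0.2(7050) = -240, so a = 240
C = 240 + 0.8(4850) = 240 + 3880 = 4120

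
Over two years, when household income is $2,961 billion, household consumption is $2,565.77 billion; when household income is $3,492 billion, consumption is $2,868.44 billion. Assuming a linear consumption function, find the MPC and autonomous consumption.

MPC = 0.57; a = 878

MPC = ΔC/ΔY = (2868.44 − 2565.77)/(3492 − 2961) = 302.67/531 = 0.57
a = C − MPC·Y = 2565.77 − 0.57(2961) = 2565.77 − 1687.77 = 878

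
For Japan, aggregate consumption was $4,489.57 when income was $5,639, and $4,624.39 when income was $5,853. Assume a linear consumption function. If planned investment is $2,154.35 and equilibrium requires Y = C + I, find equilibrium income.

Y = 8355

MPC = (4624.39 − 4489.57)/(5853 − 5639) = 134.82/214 = 0.63
a = 4489.57 − 0.63(5639) = 937
Equilibrium: Y = 937 + 0.63Y + 2154.35
0.37Y = 3091.35, so Y = 3091.35/0.37 = 8355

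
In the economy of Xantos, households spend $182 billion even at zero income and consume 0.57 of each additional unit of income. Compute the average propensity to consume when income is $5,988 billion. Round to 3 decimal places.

C = 182 + 0.57(5988) = 3595.16
APC = C/Y = 3595.16/5988 = 0.600

APC = 0.600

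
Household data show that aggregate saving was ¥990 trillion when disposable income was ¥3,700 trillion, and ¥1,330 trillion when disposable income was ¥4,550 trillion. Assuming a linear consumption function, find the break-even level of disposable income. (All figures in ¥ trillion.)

MPS = ΔS/ΔY = (1330 − 990)/(4550 − 3700) = 340/850 = 0.4
MPC = 1 − MPS = 0.6
From S(3700) = 990: −a + 0.4(3700) = 990, so a = 1480 − 990 = 490
Break-even (S = 0): Y = a/MPS = 490/0.4 = 1225

Y = 1225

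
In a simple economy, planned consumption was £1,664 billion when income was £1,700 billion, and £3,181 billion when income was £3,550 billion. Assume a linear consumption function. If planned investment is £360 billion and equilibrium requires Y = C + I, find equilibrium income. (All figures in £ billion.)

Y = 3500

MPC = (3181 − 1664)/(3550 − 1700) = 1517/1850 = 0.82
a = 1664 − 0.82(1700) = 270
Equilibrium: Y = 270 + 0.82Y + 360
0.18Y = 630, so Y = 630/0.18 = 3500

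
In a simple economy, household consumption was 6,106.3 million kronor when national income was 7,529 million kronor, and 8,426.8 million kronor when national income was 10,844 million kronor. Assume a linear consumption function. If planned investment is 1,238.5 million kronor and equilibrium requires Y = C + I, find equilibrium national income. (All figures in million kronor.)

MPC = (8426.8 − 6106.3)/(10844 − 7529) = 2320.5/3315 = 0.7
a = 6106.3 − 0.7(7529) = 836
Equilibrium: Y = 836 + 0.7Y + 1238.5
0.3Y = 2074.5, so Y = 2074.5/0.3 = 6915

Y = 6915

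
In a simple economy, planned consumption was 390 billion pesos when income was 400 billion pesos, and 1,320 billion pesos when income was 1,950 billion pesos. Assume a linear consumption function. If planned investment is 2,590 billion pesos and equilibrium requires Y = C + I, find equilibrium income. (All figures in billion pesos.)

MPC = (1320 − 390)/(1950 − 400) = 930/1550 = 0.6
a = 390 − 0.6(400) = 150
Equilibrium: Y = 150 + 0.6Y + 2590
0.4Y = 2740, so Y = 2740/0.4 = 6850

Y = 6850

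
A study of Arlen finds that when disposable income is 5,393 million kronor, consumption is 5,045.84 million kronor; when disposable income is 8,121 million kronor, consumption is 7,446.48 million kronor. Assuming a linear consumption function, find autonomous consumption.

a = 300

MPC = ΔC/ΔY = (7446.48 − 5045.84)/(8121 − 5393) = 2400.64/2728 = 0.88
a = C − MPC·Y = 5045.84 − 0.88(5393) = 5045.84 − 4745.84 = 300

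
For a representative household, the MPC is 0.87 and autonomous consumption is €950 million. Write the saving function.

S = -950 + 0.13Y

S = Y − C = Y − (950 + 0.87Y) = -950 + (1 − 0.87)Y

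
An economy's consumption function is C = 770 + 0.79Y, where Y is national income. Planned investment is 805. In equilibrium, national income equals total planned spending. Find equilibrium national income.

Y = C + I = 770 + 0.79Y + 805
Y − 0.79Y = 1575
0.21Y = 1575, so Y = 1575/0.21 = 7500

Y = 7500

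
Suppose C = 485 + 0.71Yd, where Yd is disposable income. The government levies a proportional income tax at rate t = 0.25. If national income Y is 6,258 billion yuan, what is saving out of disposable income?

S = 876.115

Yd = (1 − 0.25)(6258) = 0.75(6258) = 4693.5
C = 485 + 0.71(4693.5) = 485 + 3332.385 = 3817.385
S = Yd − C = 4693.5 − 3817.385 = 876.115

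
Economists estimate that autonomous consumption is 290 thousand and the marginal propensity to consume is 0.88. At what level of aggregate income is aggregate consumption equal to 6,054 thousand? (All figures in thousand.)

290 + 0.88Y = 6054
0.88Y = 5764, so Y = 5764/0.88 = 6550

Y = 6550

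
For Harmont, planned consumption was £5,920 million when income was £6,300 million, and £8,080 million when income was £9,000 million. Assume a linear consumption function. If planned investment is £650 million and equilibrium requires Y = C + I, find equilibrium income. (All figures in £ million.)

MPC = (8080 − 5920)/(9000 − 6300) = 2160/2700 = 0.8
a = 5920 − 0.8(6300) = 880
Equilibrium: Y = 880 + 0.8Y + 650
0.2Y = 1530, so Y = 1530/0.2 = 7650

Y = 7650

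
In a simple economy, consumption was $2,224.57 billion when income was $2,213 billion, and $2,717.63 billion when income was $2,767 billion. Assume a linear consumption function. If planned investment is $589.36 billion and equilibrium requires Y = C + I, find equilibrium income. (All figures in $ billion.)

MPC = (2717.63 − 2224.57)/(2767 − 2213) = 493.06/554 = 0.89
a = 2224.57 − 0.89(2213) = 255
Equilibrium: Y = 255 + 0.89Y + 589.36
0.11Y = 844.36, so Y = 844.36/0.11 = 7676

Y = 7676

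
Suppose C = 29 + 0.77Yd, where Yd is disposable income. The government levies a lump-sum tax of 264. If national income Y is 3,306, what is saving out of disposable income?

Yd = Y − T = 3306 − 264 = 3042
C = 29 + 0.77(3042) = 29 + 2342.34 = 2371.34
S = Yd − C = 3042 − 2371.34 = 670.66

S = 670.66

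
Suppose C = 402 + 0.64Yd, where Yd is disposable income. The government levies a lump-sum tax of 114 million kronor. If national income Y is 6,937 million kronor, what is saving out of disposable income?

S = 2054.28

Yd = Y − T = 6937 − 114 = 6823
C = 402 + 0.64(6823) = 402 + 4366.72 = 4768.72
S = Yd − C = 6823 − 4768.72 = 2054.28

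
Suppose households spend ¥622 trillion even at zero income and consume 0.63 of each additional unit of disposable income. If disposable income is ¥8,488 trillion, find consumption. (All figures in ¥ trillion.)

C = 5969.44

C = 622 + 0.63(8488) = 622 + 5347.44 = 5969.44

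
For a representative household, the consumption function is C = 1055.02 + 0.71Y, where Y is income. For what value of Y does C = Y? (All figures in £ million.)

At break-even, C = Y: 1055.02 + 0.71Y = Y
0.29Y = 1055.02, so Y = 1055.02/0.29 = 3638

Y = 3638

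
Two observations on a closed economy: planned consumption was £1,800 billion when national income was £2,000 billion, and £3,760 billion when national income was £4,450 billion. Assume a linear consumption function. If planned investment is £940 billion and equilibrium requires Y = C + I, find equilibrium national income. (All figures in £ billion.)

MPC = (3760 − 1800)/(4450 − 2000) = 1960/2450 = 0.8
a = 1800 − 0.8(2000) = 200
Equilibrium: Y = 200 + 0.8Y + 940
0.2Y = 1140, so Y = 1140/0.2 = 5700

Y = 5700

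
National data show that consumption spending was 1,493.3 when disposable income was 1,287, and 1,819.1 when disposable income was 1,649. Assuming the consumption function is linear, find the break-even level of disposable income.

Y = 3350

MPC = (1819.1 − 1493.3)/(1649 − 1287) = 325.8/362 = 0.9
a = 1493.3 − 0.9(1287) = 1493.3 − 1158.3 = 335
Break-even: Y = a/(1−MPC) = 335/0.1 = 3350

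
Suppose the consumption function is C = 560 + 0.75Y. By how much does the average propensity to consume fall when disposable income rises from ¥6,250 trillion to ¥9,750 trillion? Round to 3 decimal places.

At Y = 6250: C = 560 + 0.75(6250) = 5247.5, APC = 5247.5/6250 = 0.8396
At Y = 9750: C = 7872.5, APC = 7872.5/9750 = 0.8074
Fall in APC = 0.8396 − 0.8074 = 0.0322 ≈ 0.032

ΔAPC = 0.032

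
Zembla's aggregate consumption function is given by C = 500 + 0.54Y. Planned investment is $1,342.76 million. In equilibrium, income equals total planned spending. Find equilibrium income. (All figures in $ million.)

Y = 4006

Y = C + I = 500 + 0.54Y + 1342.76
Y − 0.54Y = 1842.76
0.46Y = 1842.76, so Y = 1842.76/0.46 = 4006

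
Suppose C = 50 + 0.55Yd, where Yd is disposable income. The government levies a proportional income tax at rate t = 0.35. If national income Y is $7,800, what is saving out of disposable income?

Yd = (1 − 0.35)(7800) = 0.65(7800) = 5070
C = 50 + 0.55(5070) = 50 + 2788.5 = 2838.5
S = Yd − C = 5070 − 2838.5 = 2231.5

S = 2231.5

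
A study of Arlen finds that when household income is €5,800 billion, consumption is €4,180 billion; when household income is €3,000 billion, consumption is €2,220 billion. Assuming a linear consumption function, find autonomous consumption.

MPC = ΔC/ΔY = (4180 − 2220)/(5800 − 3000) = 1960/2800 = 0.7
a = C − MPC·Y = 2220 − 0.7(3000) = 2220 − 2100 = 120

a = 120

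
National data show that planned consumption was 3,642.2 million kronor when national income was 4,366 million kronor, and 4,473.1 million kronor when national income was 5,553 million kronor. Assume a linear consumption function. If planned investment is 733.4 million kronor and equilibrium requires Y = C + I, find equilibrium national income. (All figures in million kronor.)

Y = 4398

MPC = (4473.1 − 3642.2)/(5553 − 4366) = 830.9/1187 = 0.7
a = 3642.2 − 0.7(4366) = 586
Equilibrium: Y = 586 + 0.7Y + 733.4
0.3Y = 1319.4, so Y = 1319.4/0.3 = 4398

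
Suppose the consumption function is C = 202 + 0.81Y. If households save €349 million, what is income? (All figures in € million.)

Y = 2900

S = Y − C = -202 + 0.19Y
-202 + 0.19Y = 349, so 0.19Y = 551 and Y = 2900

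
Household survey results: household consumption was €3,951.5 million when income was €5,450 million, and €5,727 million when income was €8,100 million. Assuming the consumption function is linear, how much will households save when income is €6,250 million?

MPC = (5727 − 3951.5)/(8100 − 5450) = 1775.5/2650 = 0.67
a = 3951.5 − 0.67(5450) = 3951.5 − 3651.5 = 300
C = 300 + 0.67(6250) = 4487.5
S = 6250 − 4487.5 = 1762.5

S = 1762.5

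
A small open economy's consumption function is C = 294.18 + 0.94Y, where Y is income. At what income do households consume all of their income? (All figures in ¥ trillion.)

Y = 4903

At break-even, C = Y: 294.18 + 0.94Y = Y
0.06Y = 294.18, so Y = 294.18/0.06 = 4903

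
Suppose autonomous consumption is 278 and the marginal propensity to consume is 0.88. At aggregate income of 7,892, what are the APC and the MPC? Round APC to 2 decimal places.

APC = 0.92; MPC = 0.88

MPC = 0.88 (the slope of the consumption function)
C = 278 + 0.88(7892) = 7222.96, so APC = 7222.96/7892 = 0.92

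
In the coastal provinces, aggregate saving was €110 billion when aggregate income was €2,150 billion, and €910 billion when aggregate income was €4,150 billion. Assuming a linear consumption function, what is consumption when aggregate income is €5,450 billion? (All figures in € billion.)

MPS = ΔS/ΔY = (910 − 110)/(4150 − 2150) = 800/2000 = 0.4
MPC = 1 − MPS = 0.6
Autonomous saving = 110 − 0.4(2150) = -750, so a = 750
C = 750 + 0.6(5450) = 750 + 3270 = 4020

C = 4020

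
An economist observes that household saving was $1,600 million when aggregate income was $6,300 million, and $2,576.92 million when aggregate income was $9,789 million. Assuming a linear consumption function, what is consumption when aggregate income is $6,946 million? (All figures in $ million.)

C = 5165.12

MPS = ΔS/ΔY = (2576.92 − 1600)/(9789 − 6300) = 976.92/3489 = 0.28
MPC = 1 − MPS = 0.72
Autonomous saving = 1600 − 0.28(6300) = -164, so a = 164
C = 164 + 0.72(6946) = 164 + 5001.12 = 5165.12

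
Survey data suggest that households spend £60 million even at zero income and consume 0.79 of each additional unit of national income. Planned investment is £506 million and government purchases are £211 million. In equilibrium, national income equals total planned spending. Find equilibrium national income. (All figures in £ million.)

Y = C + I + G = 60 + 0.79Y + 506 + 211
Y − 0.79Y = 777
0.21Y = 777, so Y = 777/0.21 = 3700

Y = 3700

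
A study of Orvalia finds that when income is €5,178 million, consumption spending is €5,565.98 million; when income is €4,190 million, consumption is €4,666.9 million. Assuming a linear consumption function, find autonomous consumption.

a = 854

MPC = ΔC/ΔY = (5565.98 − 4666.9)/(5178 − 4190) = 899.08/988 = 0.91
a = C − MPC·Y = 4666.9 − 0.91(4190) = 4666.9 − 3812.9 = 854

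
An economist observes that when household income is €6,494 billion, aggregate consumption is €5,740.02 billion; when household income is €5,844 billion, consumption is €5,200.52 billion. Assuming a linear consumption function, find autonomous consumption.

MPC = ΔC/ΔY = (5740.02 − 5200.52)/(6494 − 5844) = 539.5/650 = 0.83
a = C − MPC·Y = 5200.52 − 0.83(5844) = 5200.52 − 4850.52 = 350

a = 350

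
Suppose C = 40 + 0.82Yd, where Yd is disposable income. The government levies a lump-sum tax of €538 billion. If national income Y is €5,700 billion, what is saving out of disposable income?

Yd = Y − T = 5700 − 538 = 5162
C = 40 + 0.82(5162) = 40 + 4232.84 = 4272.84
S = Yd − C = 5162 − 4272.84 = 889.16

S = 889.16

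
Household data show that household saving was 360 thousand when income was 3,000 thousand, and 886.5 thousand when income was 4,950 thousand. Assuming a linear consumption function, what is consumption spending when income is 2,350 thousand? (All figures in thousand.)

MPS = ΔS/ΔY = (886.5 − 360)/(4950 − 3000) = 526.5/1950 = 0.27
MPC = 1 − MPS = 0.73
Autonomous saving = 360 − 0.27(3000) = -450, so a = 450
C = 450 + 0.73(2350) = 450 + 1715.5 = 2165.5

C = 2165.5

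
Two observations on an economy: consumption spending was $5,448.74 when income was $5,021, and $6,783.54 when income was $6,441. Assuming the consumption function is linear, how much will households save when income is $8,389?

MPC = (6783.54 − 5448.74)/(6441 − 5021) = 1334.8/1420 = 0.94
a = 5448.74 − 0.94(5021) = 5448.74 − 4719.74 = 729
C = 729 + 0.94(8389) = 8614.66
S = 8389 − 8614.66 = -225.66

S = -225.66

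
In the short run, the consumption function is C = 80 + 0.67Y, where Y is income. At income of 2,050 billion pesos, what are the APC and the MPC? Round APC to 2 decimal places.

MPC = 0.67 (the slope of the consumption function)
C = 80 + 0.67(2050) = 1453.5, so APC = 1453.5/2050 = 0.71

APC = 0.71; MPC = 0.67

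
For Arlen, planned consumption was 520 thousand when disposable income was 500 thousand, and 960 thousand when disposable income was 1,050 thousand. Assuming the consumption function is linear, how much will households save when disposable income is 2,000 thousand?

S = 280

MPC = (960 − 520)/(1050 − 500) = 440/550 = 0.8
a = 520 − 0.8(500) = 520 − 400 = 120
C = 120 + 0.8(2000) = 1720
S = 2000 − 1720 = 280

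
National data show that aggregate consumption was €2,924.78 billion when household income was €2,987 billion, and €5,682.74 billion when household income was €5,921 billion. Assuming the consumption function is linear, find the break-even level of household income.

Y = 1950

MPC = (5682.74 − 2924.78)/(5921 − 2987) = 2757.96/2934 = 0.94
a = 2924.78 − 0.94(2987) = 2924.78 − 2807.78 = 117
Break-even: Y = a/(1−MPC) = 117/0.06 = 1950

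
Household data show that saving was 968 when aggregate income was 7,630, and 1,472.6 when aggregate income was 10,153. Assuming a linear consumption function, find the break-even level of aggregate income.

Y = 2790

MPS = ΔS/ΔY = (1472.6 − 968)/(10153 − 7630) = 504.6/2523 = 0.2
MPC = 1 − MPS = 0.8
From S(7630) = 968: −a + 0.2(7630) = 968, so a = 1526 − 968 = 558
Break-even (S = 0): Y = a/MPS = 558/0.2 = 2790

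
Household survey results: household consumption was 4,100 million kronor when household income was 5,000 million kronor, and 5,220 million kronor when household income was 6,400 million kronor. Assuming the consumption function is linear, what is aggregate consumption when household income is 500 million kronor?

C = 500

MPC = (5220 − 4100)/(6400 − 5000) = 1120/1400 = 0.8
a = 4100 − 0.8(5000) = 4100 − 4000 = 100
C = 100 + 0.8(500) = 100 + 400 = 500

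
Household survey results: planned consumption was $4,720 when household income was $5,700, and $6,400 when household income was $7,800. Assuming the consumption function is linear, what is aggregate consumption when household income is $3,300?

MPC = (6400 − 4720)/(7800 − 5700) = 1680/2100 = 0.8
a = 4720 − 0.8(5700) = 4720 − 4560 = 160
C = 160 + 0.8(3300) = 160 + 2640 = 2800

C = 2800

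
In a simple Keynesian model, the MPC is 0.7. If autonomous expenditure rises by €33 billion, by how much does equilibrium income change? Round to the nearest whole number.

The multiplier is 1/(1 − MPC) = 1/0.3.
ΔY = 33/0.3 = 110.00 ≈ 110

ΔY ≈ 110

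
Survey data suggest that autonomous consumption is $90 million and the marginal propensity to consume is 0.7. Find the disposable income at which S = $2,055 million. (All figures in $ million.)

Y = 7150

S = Y − C = -90 + 0.3Y
-90 + 0.3Y = 2055, so 0.3Y = 2145 and Y = 7150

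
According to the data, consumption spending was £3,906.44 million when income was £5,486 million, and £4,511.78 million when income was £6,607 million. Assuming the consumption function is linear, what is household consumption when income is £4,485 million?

C = 3365.9

MPC = (4511.78 − 3906.44)/(6607 − 5486) = 605.34/1121 = 0.54
a = 3906.44 − 0.54(5486) = 3906.44 − 2962.44 = 944
C = 944 + 0.54(4485) = 944 + 2421.9 = 3365.9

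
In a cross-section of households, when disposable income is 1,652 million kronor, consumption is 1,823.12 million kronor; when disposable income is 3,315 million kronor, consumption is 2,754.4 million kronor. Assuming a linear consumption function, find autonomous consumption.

MPC = ΔC/ΔY = (2754.4 − 1823.12)/(3315 − 1652) = 931.28/1663 = 0.56
a = C − MPC·Y = 1823.12 − 0.56(1652) = 1823.12 − 925.12 = 898

a = 898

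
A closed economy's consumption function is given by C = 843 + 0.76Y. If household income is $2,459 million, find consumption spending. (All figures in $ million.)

C = 2711.84

C = 843 + 0.76(2459) = 843 + 1868.84 = 2711.84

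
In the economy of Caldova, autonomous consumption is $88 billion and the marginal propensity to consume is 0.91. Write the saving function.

S = -88 + 0.09Y

S = Y − C = Y − (88 + 0.91Y) = -88 + (1 − 0.91)Y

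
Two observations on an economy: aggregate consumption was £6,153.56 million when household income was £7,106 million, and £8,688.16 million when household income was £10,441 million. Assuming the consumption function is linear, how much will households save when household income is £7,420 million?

MPC = (8688.16 − 6153.56)/(10441 − 7106) = 2534.6/3335 = 0.76
a = 6153.56 − 0.76(7106) = 6153.56 − 5400.56 = 753
C = 753 + 0.76(7420) = 6392.2
S = 7420 − 6392.2 = 1027.8

S = 1027.8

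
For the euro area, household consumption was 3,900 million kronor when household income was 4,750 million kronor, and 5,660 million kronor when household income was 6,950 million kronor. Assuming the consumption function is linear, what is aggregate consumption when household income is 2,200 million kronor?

C = 1860

MPC = (5660 − 3900)/(6950 − 4750) = 1760/2200 = 0.8
a = 3900 − 0.8(4750) = 3900 − 3800 = 100
C = 100 + 0.8(2200) = 100 + 1760 = 1860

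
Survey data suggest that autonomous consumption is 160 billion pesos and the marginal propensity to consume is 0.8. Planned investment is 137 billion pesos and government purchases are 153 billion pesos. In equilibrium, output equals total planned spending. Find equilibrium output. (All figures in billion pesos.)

Y = C + I + G = 160 + 0.8Y + 137 + 153
Y − 0.8Y = 450
0.2Y = 450, so Y = 450/0.2 = 2250

Y = 2250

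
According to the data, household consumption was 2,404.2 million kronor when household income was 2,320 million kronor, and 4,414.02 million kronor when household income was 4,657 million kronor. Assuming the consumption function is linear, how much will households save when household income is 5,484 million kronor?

S = 358.76

MPC = (4414.02 − 2404.2)/(4657 − 2320) = 2009.82/2337 = 0.86
a = 2404.2 − 0.86(2320) = 2404.2 − 1995.2 = 409
C = 409 + 0.86(5484) = 5125.24
S = 5484 − 5125.24 = 358.76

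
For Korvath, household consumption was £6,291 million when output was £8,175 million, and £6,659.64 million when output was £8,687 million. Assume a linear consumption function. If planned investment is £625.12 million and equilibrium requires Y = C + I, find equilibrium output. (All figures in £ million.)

Y = 3679

MPC = (6659.64 − 6291)/(8687 − 8175) = 368.64/512 = 0.72
a = 6291 − 0.72(8175) = 405
Equilibrium: Y = 405 + 0.72Y + 625.12
0.28Y = 1030.12, so Y = 1030.12/0.28 = 3679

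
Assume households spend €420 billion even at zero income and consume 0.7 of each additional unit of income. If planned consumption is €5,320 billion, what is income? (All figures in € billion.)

Y = 7000

420 + 0.7Y = 5320
0.7Y = 4900, so Y = 4900/0.7 = 7000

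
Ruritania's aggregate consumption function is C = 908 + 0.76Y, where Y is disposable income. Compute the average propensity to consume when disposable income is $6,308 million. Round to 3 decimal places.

C = 908 + 0.76(6308) = 5702.08
APC = C/Y = 5702.08/6308 = 0.904

APC = 0.904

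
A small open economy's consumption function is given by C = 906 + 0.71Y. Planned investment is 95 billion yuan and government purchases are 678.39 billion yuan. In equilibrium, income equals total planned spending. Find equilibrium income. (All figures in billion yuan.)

Y = C + I + G = 906 + 0.71Y + 95 + 678.39
Y − 0.71Y = 1679.39
0.29Y = 1679.39, so Y = 1679.39/0.29 = 5791

Y = 5791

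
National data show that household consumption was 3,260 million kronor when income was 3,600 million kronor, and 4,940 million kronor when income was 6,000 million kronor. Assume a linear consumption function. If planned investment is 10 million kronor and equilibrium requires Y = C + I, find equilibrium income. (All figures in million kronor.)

MPC = (4940 − 3260)/(6000 − 3600) = 1680/2400 = 0.7
a = 3260 − 0.7(3600) = 740
Equilibrium: Y = 740 + 0.7Y + 10
0.3Y = 750, so Y = 750/0.3 = 2500

Y = 2500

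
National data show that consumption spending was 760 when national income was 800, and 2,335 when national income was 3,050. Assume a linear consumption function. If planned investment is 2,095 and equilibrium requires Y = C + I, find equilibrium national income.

MPC = (2335 − 760)/(3050 − 800) = 1575/2250 = 0.7
a = 760 − 0.7(800) = 200
Equilibrium: Y = 200 + 0.7Y + 2095
0.3Y = 2295, so Y = 2295/0.3 = 7650

Y = 7650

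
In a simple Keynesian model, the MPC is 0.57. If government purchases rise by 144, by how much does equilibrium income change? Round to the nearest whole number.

ΔY ≈ 335

The multiplier is 1/(1 − MPC) = 1/0.43.
ΔY = 144/0.43 = 334.88 ≈ 335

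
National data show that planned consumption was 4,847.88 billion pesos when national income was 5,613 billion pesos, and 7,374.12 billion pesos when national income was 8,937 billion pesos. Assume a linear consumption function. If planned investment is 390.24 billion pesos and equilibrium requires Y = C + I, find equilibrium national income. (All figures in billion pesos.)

Y = 4051

MPC = (7374.12 − 4847.88)/(8937 − 5613) = 2526.24/3324 = 0.76
a = 4847.88 − 0.76(5613) = 582
Equilibrium: Y = 582 + 0.76Y + 390.24
0.24Y = 972.24, so Y = 972.24/0.24 = 4051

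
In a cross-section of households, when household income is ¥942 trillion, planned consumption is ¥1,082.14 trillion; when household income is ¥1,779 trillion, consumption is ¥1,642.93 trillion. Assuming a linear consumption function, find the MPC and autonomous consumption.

MPC = ΔC/ΔY = (1642.93 − 1082.14)/(1779 − 942) = 560.79/837 = 0.67
a = C − MPC·Y = 1082.14 − 0.67(942) = 1082.14 − 631.14 = 451

MPC = 0.67; a = 451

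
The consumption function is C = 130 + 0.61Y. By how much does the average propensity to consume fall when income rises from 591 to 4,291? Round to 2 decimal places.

At Y = 591: C = 130 + 0.61(591) = 490.51, APC = 490.51/591 = 0.830
At Y = 4291: C = 2747.51, APC = 2747.51/4291 = 0.640
Fall in APC = 0.830 − 0.640 = 0.19

ΔAPC = 0.19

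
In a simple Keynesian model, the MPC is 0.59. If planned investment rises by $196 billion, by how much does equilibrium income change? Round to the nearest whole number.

The multiplier is 1/(1 − MPC) = 1/0.41.
ΔY = 196/0.41 = 478.05 ≈ 478

ΔY ≈ 478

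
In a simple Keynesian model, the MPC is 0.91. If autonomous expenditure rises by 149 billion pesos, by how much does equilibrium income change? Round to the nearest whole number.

ΔY ≈ 1656

The multiplier is 1/(1 − MPC) = 1/0.09.
ΔY = 149/0.09 = 1655.56 ≈ 1656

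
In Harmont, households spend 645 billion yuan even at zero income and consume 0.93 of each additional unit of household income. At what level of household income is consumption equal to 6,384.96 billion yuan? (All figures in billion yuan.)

Y = 6172

645 + 0.93Y = 6384.96
0.93Y = 5739.96, so Y = 5739.96/0.93 = 6172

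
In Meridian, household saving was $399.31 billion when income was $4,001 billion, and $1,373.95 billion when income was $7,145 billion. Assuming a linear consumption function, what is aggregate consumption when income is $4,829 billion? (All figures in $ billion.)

C = 4173.01

MPS = ΔS/ΔY = (1373.95 − 399.31)/(7145 − 4001) = 974.64/3144 = 0.31
MPC = 1 − MPS = 0.69
Autonomous saving = 399.31 − 0.31(4001) = -841, so a = 841
C = 841 + 0.69(4829) = 841 + 3332.01 = 4173.01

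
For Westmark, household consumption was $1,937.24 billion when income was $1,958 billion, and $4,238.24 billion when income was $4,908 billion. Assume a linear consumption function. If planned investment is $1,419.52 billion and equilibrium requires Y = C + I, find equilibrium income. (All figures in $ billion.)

MPC = (4238.24 − 1937.24)/(4908 − 1958) = 2301/2950 = 0.78
a = 1937.24 − 0.78(1958) = 410
Equilibrium: Y = 410 + 0.78Y + 1419.52
0.22Y = 1829.52, so Y = 1829.52/0.22 = 8316

Y = 8316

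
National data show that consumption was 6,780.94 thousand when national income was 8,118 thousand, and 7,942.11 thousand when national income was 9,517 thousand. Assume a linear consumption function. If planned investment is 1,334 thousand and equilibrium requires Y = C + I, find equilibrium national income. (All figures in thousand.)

Y = 8100

MPC = (7942.11 − 6780.94)/(9517 − 8118) = 1161.17/1399 = 0.83
a = 6780.94 − 0.83(8118) = 43
Equilibrium: Y = 43 + 0.83Y + 1334
0.17Y = 1377, so Y = 1377/0.17 = 8100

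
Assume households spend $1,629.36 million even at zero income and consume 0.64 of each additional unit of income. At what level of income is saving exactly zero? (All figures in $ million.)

At break-even, C = Y: 1629.36 + 0.64Y = Y
0.36Y = 1629.36, so Y = 1629.36/0.36 = 4526

Y = 4526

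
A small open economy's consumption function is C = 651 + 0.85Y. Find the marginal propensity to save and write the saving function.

MPS = 0.15; S = -651 + 0.15Y

MPS = 1 − MPC = 1 − 0.85 = 0.15
S = Y − C = -651 + 0.15Y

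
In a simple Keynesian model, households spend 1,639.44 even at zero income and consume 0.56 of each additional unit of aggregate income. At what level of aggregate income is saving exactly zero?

At break-even, C = Y: 1639.44 + 0.56Y = Y
0.44Y = 1639.44, so Y = 1639.44/0.44 = 3726

Y = 3726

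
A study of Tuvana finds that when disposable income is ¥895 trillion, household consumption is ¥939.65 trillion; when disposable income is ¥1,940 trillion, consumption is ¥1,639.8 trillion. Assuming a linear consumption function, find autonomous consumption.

a = 340

MPC = ΔC/ΔY = (1639.8 − 939.65)/(1940 − 895) = 700.15/1045 = 0.67
a = C − MPC·Y = 939.65 − 0.67(895) = 939.65 − 599.65 = 340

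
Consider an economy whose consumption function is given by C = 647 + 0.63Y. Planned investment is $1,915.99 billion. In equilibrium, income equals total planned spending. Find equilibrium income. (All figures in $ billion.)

Y = 6927

Y = C + I = 647 + 0.63Y + 1915.99
Y − 0.63Y = 2562.99
0.37Y = 2562.99, so Y = 2562.99/0.37 = 6927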